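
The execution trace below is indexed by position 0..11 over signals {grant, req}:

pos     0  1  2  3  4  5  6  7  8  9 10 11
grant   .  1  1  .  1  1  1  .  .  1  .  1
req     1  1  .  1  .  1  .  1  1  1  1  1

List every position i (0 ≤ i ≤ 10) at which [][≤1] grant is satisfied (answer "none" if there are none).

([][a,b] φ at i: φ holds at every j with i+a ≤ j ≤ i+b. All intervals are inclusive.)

Evaluate at each i in [0,10]:
  i=0: ✗ (fails at j=0)
  i=1: ✓ (all of [1,2])
  i=2: ✗ (fails at j=3)
  i=3: ✗ (fails at j=3)
  i=4: ✓ (all of [4,5])
  i=5: ✓ (all of [5,6])
  i=6: ✗ (fails at j=7)
  i=7: ✗ (fails at j=7)
  i=8: ✗ (fails at j=8)
  i=9: ✗ (fails at j=10)
  i=10: ✗ (fails at j=10)

1, 4, 5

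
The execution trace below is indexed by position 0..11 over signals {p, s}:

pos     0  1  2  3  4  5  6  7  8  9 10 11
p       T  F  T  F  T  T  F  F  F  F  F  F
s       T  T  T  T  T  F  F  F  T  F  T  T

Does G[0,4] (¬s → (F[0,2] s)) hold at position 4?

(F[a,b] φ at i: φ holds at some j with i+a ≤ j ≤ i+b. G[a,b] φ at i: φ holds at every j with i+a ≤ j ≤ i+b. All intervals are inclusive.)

Check (¬s → (F[0,2] s)) at every j in [4,8]:
  j=4: antecedent false → ✓
  j=5: antecedent true; consequent fails (none in [5,7]) → ✗
  j=6: antecedent true; consequent holds (witness at 8) → ✓
  j=7: antecedent true; consequent holds (witness at 8) → ✓
  j=8: antecedent false → ✓
Fails at j=5 → formula fails.

False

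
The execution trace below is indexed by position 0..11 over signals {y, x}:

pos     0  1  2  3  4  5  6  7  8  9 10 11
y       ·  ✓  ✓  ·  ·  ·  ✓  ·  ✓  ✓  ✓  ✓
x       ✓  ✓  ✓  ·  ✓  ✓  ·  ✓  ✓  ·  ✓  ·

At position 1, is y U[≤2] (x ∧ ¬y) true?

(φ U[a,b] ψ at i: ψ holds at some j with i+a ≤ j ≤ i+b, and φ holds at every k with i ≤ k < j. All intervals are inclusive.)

No

Need some j in [1,3] with (x ∧ ¬y), and y at every k in [1,j-1].
  j=1: (x ∧ ¬y) false.
  j=2: (x ∧ ¬y) false.
  j=3: (x ∧ ¬y) false.
No j in the window works → until fails.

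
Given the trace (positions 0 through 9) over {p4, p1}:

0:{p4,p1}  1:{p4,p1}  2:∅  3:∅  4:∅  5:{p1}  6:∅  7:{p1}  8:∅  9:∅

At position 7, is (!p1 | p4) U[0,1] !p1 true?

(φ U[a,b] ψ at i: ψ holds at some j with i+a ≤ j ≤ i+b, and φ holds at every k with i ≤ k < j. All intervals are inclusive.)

False

Need some j in [7,8] with !p1, and (!p1 | p4) at every k in [7,j-1].
  j=7: !p1 false.
  j=8: !p1 holds, but (!p1 | p4) fails at k=7 → not this j.
No j in the window works → until fails.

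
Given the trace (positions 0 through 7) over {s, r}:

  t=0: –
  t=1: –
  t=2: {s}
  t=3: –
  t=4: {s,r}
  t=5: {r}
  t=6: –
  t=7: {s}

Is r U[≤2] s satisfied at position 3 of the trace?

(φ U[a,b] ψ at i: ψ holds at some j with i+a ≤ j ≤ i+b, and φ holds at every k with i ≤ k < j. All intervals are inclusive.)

No

Need some j in [3,5] with s, and r at every k in [3,j-1].
  j=3: s false.
  j=4: s holds, but r fails at k=3 → not this j.
  j=5: s false.
No j in the window works → until fails.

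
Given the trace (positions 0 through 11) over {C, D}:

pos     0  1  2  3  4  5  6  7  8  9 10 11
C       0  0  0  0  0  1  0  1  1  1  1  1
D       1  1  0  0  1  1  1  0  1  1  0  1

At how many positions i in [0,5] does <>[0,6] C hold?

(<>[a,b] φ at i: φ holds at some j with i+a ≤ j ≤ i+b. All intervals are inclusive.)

6

Evaluate at each i in [0,5]:
  i=0: ✓ (witness j=5)
  i=1: ✓ (witness j=5)
  i=2: ✓ (witness j=5)
  i=3: ✓ (witness j=5)
  i=4: ✓ (witness j=5)
  i=5: ✓ (witness j=5)
Positions where it holds: {0, 1, 2, 3, 4, 5} → 6.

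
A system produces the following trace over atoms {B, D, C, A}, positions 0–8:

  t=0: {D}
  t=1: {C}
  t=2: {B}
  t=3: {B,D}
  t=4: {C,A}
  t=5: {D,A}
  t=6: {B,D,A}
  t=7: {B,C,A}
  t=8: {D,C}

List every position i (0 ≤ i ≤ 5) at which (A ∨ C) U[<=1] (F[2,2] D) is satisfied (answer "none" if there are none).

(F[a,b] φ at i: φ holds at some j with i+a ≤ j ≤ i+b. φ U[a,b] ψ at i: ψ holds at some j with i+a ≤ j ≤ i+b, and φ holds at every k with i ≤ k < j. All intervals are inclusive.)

1, 3, 4, 5

Evaluate at each i in [0,5]:
  i=0: ✗ (lhs fails at k=0 before rhs at j=1)
  i=1: ✓ (rhs at j=1)
  i=2: ✗ (lhs fails at k=2 before rhs at j=3)
  i=3: ✓ (rhs at j=3)
  i=4: ✓ (rhs at j=4)
  i=5: ✓ (rhs at j=6; lhs holds on [5,5])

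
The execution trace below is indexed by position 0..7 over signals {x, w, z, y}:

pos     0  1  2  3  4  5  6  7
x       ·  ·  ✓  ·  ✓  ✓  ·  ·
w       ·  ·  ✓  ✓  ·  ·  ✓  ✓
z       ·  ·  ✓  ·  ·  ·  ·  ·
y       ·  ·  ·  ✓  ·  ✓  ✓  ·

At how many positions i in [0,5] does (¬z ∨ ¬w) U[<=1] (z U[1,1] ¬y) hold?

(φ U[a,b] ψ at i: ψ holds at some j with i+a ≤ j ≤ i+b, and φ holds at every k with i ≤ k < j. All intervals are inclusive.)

Evaluate at each i in [0,5]:
  i=0: ✗ (no rhs in [0,1])
  i=1: ✗ (no rhs in [1,2])
  i=2: ✗ (no rhs in [2,3])
  i=3: ✗ (no rhs in [3,4])
  i=4: ✗ (no rhs in [4,5])
  i=5: ✗ (no rhs in [5,6])
Positions where it holds: {} → 0.

0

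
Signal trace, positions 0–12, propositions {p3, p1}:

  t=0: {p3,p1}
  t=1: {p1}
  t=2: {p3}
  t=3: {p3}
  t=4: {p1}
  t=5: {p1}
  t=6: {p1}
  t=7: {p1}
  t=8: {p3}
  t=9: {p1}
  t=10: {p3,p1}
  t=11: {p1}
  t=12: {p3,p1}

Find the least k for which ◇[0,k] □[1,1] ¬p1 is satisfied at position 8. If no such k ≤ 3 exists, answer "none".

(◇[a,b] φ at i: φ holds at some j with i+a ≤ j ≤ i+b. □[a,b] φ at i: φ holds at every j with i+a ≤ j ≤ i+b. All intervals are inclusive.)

Scan j = 8,9,… for □[1,1] ¬p1:
  j=8: fails
  j=9: fails
  j=10: fails
  j=11: fails
No j in [8,11] satisfies it → none.

none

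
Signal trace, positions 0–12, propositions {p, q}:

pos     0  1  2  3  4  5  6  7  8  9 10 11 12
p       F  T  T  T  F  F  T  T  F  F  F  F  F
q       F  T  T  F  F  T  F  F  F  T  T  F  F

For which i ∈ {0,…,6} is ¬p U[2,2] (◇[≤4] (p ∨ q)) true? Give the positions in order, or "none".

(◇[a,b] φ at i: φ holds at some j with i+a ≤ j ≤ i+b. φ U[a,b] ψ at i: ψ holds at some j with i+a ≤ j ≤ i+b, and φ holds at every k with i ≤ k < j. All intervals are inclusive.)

4

Evaluate at each i in [0,6]:
  i=0: ✗ (lhs fails at k=1 before rhs at j=2)
  i=1: ✗ (lhs fails at k=1 before rhs at j=3)
  i=2: ✗ (lhs fails at k=2 before rhs at j=4)
  i=3: ✗ (lhs fails at k=3 before rhs at j=5)
  i=4: ✓ (rhs at j=6; lhs holds on [4,5])
  i=5: ✗ (lhs fails at k=6 before rhs at j=7)
  i=6: ✗ (lhs fails at k=6 before rhs at j=8)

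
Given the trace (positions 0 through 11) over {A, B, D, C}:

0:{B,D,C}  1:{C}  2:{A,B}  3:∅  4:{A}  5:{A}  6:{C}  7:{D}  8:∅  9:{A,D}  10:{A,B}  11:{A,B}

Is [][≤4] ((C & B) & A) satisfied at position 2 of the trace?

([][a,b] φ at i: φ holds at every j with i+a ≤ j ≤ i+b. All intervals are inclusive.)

No

Check ((C & B) & A) at every j in [2,6]:
  j=2: false
  j=3: false
  j=4: false
  j=5: false
  j=6: false
Fails at j=2 → formula fails.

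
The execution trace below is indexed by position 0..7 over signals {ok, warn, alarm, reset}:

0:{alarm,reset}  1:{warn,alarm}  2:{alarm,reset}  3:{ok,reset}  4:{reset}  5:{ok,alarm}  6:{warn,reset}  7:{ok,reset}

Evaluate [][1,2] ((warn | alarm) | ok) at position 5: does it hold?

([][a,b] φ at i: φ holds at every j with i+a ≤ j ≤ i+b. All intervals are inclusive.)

Yes

Check ((warn | alarm) | ok) at every j in [6,7]:
  j=6: true
  j=7: true
All positions satisfy it → formula holds.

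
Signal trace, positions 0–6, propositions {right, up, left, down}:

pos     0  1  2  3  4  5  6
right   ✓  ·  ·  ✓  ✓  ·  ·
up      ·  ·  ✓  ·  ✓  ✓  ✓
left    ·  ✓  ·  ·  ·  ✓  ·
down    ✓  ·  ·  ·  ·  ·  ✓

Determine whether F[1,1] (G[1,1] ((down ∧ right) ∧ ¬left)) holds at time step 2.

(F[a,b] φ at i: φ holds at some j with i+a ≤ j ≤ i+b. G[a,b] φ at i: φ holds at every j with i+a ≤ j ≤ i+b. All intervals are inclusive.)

Check G[1,1] ((down ∧ right) ∧ ¬left) at each j in [3,3]:
  j=3: fails at 4
No position in the window satisfies it → formula fails.

False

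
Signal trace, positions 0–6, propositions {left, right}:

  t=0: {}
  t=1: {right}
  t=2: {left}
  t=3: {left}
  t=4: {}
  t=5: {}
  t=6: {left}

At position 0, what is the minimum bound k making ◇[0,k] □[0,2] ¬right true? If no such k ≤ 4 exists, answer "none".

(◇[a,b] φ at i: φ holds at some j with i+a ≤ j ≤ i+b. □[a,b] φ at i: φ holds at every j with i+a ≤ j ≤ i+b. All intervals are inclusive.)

2

Scan j = 0,1,… for □[0,2] ¬right:
  j=0: fails
  j=1: fails
  j=2: holds
First hit at j=2, so smallest k = 2-0 = 2.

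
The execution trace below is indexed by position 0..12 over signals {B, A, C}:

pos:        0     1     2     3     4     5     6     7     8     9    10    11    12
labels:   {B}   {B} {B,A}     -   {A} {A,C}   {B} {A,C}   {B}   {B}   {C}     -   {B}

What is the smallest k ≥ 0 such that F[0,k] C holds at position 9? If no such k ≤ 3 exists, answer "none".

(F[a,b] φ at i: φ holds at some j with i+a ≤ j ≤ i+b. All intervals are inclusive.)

1

Scan j = 9,10,… for C:
  j=9: fails
  j=10: holds
First hit at j=10, so smallest k = 10-9 = 1.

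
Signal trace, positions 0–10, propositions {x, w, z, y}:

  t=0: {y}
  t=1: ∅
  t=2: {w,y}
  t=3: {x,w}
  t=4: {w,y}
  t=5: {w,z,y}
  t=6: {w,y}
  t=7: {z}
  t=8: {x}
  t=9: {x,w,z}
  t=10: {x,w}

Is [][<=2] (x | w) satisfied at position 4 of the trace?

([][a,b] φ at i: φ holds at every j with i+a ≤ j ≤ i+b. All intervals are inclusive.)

True

Check (x | w) at every j in [4,6]:
  j=4: true
  j=5: true
  j=6: true
All positions satisfy it → formula holds.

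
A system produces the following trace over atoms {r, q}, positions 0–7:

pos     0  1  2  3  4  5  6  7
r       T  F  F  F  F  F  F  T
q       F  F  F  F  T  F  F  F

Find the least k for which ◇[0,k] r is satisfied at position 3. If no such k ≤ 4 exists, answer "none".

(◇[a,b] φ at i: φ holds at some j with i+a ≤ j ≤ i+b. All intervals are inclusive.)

Scan j = 3,4,… for r:
  j=3: fails
  j=4: fails
  j=5: fails
  j=6: fails
  j=7: holds
First hit at j=7, so smallest k = 7-3 = 4.

4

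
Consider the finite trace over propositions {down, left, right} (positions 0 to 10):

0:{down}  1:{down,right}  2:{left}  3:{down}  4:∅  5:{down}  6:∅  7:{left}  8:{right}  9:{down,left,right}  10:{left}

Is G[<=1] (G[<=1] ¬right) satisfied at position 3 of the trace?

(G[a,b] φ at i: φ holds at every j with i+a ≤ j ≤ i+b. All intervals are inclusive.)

Yes

Check G[<=1] ¬right at every j in [3,4]:
  j=3: holds on [3,4]
  j=4: holds on [4,5]
All positions satisfy it → formula holds.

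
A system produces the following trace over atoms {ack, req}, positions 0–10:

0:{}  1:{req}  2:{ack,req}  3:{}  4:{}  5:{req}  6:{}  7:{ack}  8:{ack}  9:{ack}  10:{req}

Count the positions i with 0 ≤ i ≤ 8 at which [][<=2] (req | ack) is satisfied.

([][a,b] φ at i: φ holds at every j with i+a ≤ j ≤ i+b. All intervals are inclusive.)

Evaluate at each i in [0,8]:
  i=0: ✗ (fails at j=0)
  i=1: ✗ (fails at j=3)
  i=2: ✗ (fails at j=3)
  i=3: ✗ (fails at j=3)
  i=4: ✗ (fails at j=4)
  i=5: ✗ (fails at j=6)
  i=6: ✗ (fails at j=6)
  i=7: ✓ (all of [7,9])
  i=8: ✓ (all of [8,10])
Positions where it holds: {7, 8} → 2.

2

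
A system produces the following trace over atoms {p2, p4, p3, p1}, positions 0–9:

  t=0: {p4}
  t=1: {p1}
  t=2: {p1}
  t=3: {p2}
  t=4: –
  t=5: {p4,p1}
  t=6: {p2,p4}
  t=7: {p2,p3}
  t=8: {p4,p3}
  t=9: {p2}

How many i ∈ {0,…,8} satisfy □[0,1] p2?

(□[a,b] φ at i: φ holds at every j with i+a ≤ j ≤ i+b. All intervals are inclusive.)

Evaluate at each i in [0,8]:
  i=0: ✗ (fails at j=0)
  i=1: ✗ (fails at j=1)
  i=2: ✗ (fails at j=2)
  i=3: ✗ (fails at j=4)
  i=4: ✗ (fails at j=4)
  i=5: ✗ (fails at j=5)
  i=6: ✓ (all of [6,7])
  i=7: ✗ (fails at j=8)
  i=8: ✗ (fails at j=8)
Positions where it holds: {6} → 1.

1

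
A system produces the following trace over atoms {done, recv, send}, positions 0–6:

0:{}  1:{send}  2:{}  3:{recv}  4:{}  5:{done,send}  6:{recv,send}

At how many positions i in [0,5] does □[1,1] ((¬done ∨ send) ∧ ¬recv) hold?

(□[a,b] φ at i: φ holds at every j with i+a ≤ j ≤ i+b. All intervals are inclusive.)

Evaluate at each i in [0,5]:
  i=0: ✓ (all of [1,1])
  i=1: ✓ (all of [2,2])
  i=2: ✗ (fails at j=3)
  i=3: ✓ (all of [4,4])
  i=4: ✓ (all of [5,5])
  i=5: ✗ (fails at j=6)
Positions where it holds: {0, 1, 3, 4} → 4.

4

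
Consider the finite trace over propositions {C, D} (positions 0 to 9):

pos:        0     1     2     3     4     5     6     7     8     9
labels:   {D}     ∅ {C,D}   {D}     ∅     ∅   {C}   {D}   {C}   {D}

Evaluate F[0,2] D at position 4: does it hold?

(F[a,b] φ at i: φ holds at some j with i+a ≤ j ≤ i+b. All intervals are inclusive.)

Check D at each j in [4,6]:
  j=4: false
  j=5: false
  j=6: false
No position in the window satisfies it → formula fails.

Does not hold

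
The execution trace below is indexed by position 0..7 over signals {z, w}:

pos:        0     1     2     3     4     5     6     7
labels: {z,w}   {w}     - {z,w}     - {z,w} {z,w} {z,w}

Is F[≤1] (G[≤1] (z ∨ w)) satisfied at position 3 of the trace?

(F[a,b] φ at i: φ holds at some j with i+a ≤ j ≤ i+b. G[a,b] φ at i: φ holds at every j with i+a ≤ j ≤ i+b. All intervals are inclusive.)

Check G[≤1] (z ∨ w) at each j in [3,4]:
  j=3: fails at 4
  j=4: fails at 4
No position in the window satisfies it → formula fails.

Does not hold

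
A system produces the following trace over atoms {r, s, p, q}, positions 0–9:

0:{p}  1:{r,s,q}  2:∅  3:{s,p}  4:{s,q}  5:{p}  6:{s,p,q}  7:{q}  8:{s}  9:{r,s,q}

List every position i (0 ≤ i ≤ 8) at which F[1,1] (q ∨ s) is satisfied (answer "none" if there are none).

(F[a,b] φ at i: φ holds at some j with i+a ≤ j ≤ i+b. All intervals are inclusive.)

Evaluate at each i in [0,8]:
  i=0: ✓ (witness j=1)
  i=1: ✗ (none in [2,2])
  i=2: ✓ (witness j=3)
  i=3: ✓ (witness j=4)
  i=4: ✗ (none in [5,5])
  i=5: ✓ (witness j=6)
  i=6: ✓ (witness j=7)
  i=7: ✓ (witness j=8)
  i=8: ✓ (witness j=9)

0, 2, 3, 5, 6, 7, 8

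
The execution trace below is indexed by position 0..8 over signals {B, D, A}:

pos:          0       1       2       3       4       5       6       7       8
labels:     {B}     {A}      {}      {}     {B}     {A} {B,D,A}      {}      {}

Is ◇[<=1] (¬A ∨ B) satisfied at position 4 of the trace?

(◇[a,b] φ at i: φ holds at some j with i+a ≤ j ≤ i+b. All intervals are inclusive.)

Yes

Check (¬A ∨ B) at each j in [4,5]:
  j=4: true
  j=5: false
Found at j=4 → formula holds.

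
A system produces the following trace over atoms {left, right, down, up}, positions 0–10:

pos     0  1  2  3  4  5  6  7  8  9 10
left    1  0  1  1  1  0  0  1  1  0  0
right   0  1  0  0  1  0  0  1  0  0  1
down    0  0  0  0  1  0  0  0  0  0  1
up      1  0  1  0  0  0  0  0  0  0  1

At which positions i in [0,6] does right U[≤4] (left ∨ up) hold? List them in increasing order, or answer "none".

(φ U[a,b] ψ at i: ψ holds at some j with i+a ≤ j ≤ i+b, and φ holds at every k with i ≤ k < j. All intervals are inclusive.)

0, 1, 2, 3, 4

Evaluate at each i in [0,6]:
  i=0: ✓ (rhs at j=0)
  i=1: ✓ (rhs at j=2; lhs holds on [1,1])
  i=2: ✓ (rhs at j=2)
  i=3: ✓ (rhs at j=3)
  i=4: ✓ (rhs at j=4)
  i=5: ✗ (lhs fails at k=5 before rhs at j=7)
  i=6: ✗ (lhs fails at k=6 before rhs at j=7)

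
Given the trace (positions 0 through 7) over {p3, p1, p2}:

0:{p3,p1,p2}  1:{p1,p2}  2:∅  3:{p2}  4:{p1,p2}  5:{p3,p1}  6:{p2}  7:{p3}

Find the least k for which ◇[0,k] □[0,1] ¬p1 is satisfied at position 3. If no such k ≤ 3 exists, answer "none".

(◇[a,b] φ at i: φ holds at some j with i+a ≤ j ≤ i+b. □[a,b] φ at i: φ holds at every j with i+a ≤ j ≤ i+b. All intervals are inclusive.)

Scan j = 3,4,… for □[0,1] ¬p1:
  j=3: fails
  j=4: fails
  j=5: fails
  j=6: holds
First hit at j=6, so smallest k = 6-3 = 3.

3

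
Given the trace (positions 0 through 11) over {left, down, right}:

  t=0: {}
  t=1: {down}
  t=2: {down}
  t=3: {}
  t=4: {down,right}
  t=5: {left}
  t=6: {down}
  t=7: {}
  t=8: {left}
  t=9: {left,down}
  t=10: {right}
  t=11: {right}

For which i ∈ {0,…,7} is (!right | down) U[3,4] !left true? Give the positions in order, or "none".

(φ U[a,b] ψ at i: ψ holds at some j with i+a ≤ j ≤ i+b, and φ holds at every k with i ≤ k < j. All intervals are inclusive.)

0, 1, 2, 3, 4, 6, 7

Evaluate at each i in [0,7]:
  i=0: ✓ (rhs at j=3; lhs holds on [0,2])
  i=1: ✓ (rhs at j=4; lhs holds on [1,3])
  i=2: ✓ (rhs at j=6; lhs holds on [2,5])
  i=3: ✓ (rhs at j=6; lhs holds on [3,5])
  i=4: ✓ (rhs at j=7; lhs holds on [4,6])
  i=5: ✗ (no rhs in [8,9])
  i=6: ✓ (rhs at j=10; lhs holds on [6,9])
  i=7: ✓ (rhs at j=10; lhs holds on [7,9])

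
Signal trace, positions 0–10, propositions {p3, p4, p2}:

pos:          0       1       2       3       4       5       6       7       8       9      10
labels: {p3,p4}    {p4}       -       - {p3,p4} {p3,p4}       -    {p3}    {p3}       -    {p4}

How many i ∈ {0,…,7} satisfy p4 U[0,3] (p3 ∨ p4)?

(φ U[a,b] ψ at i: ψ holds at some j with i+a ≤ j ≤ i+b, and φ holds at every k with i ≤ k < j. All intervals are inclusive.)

Evaluate at each i in [0,7]:
  i=0: ✓ (rhs at j=0)
  i=1: ✓ (rhs at j=1)
  i=2: ✗ (lhs fails at k=2 before rhs at j=4)
  i=3: ✗ (lhs fails at k=3 before rhs at j=4)
  i=4: ✓ (rhs at j=4)
  i=5: ✓ (rhs at j=5)
  i=6: ✗ (lhs fails at k=6 before rhs at j=7)
  i=7: ✓ (rhs at j=7)
Positions where it holds: {0, 1, 4, 5, 7} → 5.

5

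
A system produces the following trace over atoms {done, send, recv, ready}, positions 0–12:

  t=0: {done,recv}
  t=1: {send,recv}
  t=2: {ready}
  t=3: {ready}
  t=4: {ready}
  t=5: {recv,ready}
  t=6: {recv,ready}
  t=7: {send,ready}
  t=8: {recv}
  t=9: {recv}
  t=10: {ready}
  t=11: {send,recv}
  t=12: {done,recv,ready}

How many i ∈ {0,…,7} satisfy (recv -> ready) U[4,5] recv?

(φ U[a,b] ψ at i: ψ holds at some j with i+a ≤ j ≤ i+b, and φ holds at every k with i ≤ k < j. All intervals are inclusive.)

Evaluate at each i in [0,7]:
  i=0: ✗ (lhs fails at k=0 before rhs at j=5)
  i=1: ✗ (lhs fails at k=1 before rhs at j=5)
  i=2: ✓ (rhs at j=6; lhs holds on [2,5])
  i=3: ✓ (rhs at j=8; lhs holds on [3,7])
  i=4: ✓ (rhs at j=8; lhs holds on [4,7])
  i=5: ✗ (lhs fails at k=8 before rhs at j=9)
  i=6: ✗ (lhs fails at k=8 before rhs at j=11)
  i=7: ✗ (lhs fails at k=8 before rhs at j=11)
Positions where it holds: {2, 3, 4} → 3.

3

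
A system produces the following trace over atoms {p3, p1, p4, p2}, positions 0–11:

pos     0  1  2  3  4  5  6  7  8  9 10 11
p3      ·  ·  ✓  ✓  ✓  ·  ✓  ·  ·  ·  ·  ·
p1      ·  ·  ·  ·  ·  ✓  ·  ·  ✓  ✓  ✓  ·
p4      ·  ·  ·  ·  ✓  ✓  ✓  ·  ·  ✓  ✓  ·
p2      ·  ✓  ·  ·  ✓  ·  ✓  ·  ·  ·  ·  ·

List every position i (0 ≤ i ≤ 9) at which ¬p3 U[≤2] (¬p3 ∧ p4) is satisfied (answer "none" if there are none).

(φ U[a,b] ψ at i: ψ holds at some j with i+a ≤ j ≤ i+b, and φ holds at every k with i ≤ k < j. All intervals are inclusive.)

Evaluate at each i in [0,9]:
  i=0: ✗ (no rhs in [0,2])
  i=1: ✗ (no rhs in [1,3])
  i=2: ✗ (no rhs in [2,4])
  i=3: ✗ (lhs fails at k=3 before rhs at j=5)
  i=4: ✗ (lhs fails at k=4 before rhs at j=5)
  i=5: ✓ (rhs at j=5)
  i=6: ✗ (no rhs in [6,8])
  i=7: ✓ (rhs at j=9; lhs holds on [7,8])
  i=8: ✓ (rhs at j=9; lhs holds on [8,8])
  i=9: ✓ (rhs at j=9)

5, 7, 8, 9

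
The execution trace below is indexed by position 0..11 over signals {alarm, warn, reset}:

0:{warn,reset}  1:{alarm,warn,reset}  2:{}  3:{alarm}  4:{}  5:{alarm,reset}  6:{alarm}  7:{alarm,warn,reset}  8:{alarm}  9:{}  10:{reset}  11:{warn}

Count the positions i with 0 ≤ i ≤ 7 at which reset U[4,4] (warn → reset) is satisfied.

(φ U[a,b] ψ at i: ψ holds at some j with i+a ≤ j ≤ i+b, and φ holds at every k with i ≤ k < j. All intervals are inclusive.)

Evaluate at each i in [0,7]:
  i=0: ✗ (lhs fails at k=2 before rhs at j=4)
  i=1: ✗ (lhs fails at k=2 before rhs at j=5)
  i=2: ✗ (lhs fails at k=2 before rhs at j=6)
  i=3: ✗ (lhs fails at k=3 before rhs at j=7)
  i=4: ✗ (lhs fails at k=4 before rhs at j=8)
  i=5: ✗ (lhs fails at k=6 before rhs at j=9)
  i=6: ✗ (lhs fails at k=6 before rhs at j=10)
  i=7: ✗ (no rhs in [11,11])
Positions where it holds: {} → 0.

0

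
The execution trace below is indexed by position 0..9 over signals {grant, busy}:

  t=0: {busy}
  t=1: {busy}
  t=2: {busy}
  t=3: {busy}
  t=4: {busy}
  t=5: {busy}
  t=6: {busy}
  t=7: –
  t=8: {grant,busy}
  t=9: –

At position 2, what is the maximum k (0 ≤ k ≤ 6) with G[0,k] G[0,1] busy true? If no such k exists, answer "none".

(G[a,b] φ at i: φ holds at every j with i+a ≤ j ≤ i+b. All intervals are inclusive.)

G[0,1] busy must hold from j=2 onward; find where it first fails.
  j=2: holds
  j=3: holds
  j=4: holds
  j=5: holds
  j=6: fails
Holds on [2,5], so largest k = 3.

3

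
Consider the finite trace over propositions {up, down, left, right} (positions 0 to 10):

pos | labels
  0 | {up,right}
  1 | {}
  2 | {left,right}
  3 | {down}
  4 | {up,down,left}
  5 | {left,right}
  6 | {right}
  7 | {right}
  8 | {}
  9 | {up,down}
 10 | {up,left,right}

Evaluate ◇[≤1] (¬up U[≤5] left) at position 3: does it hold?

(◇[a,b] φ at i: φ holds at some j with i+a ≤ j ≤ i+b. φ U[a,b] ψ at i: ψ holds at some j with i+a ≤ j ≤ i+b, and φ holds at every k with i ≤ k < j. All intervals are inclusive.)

Check (¬up U[≤5] left) at each j in [3,4]:
  j=3: holds
  j=4: holds
Found at j=3 → formula holds.

Holds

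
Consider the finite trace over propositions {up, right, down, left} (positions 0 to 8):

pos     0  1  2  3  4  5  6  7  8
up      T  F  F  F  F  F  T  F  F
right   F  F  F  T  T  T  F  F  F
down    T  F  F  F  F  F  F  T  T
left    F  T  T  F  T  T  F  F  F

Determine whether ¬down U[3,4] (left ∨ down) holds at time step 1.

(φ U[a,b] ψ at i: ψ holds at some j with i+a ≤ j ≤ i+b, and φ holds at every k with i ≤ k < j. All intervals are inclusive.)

True

Need some j in [4,5] with (left ∨ down), and ¬down at every k in [1,j-1].
  j=4: (left ∨ down) holds; ¬down holds at every k in [1,3] → satisfied.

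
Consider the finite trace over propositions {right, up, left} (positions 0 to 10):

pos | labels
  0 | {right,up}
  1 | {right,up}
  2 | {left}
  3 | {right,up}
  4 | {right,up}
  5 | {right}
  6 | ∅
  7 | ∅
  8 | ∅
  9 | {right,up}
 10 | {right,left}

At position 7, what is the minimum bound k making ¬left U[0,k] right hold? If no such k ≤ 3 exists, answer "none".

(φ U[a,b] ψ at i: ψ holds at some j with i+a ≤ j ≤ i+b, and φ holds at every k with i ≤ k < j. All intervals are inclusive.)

2

Need earliest j ≥ 7 with right, and ¬left at every k in [7,j-1].
  j=7: rhs fails.
  j=8: rhs fails.
  j=9: rhs holds; lhs holds on [7,8]. k = 2.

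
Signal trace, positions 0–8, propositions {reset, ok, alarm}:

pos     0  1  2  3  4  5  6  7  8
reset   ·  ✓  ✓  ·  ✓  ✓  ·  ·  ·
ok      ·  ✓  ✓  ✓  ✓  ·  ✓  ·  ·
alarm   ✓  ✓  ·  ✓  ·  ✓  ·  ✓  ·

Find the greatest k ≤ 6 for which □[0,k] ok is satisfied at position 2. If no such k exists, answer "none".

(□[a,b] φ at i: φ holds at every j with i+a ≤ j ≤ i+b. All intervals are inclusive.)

2

ok must hold from j=2 onward; find where it first fails.
  j=2: holds
  j=3: holds
  j=4: holds
  j=5: fails
Holds on [2,4], so largest k = 2.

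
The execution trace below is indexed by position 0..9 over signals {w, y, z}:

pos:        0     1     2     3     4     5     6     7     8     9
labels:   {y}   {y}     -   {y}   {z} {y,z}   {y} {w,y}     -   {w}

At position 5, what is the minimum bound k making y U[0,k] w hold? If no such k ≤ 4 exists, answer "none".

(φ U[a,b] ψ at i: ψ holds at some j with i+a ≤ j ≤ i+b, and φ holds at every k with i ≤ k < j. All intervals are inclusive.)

2

Need earliest j ≥ 5 with w, and y at every k in [5,j-1].
  j=5: rhs fails.
  j=6: rhs fails.
  j=7: rhs holds; lhs holds on [5,6]. k = 2.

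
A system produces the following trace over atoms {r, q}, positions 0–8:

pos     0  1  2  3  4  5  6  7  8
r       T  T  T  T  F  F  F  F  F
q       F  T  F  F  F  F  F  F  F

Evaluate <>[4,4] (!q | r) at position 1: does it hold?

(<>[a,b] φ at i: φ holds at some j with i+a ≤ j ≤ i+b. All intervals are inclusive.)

Holds

Check (!q | r) at each j in [5,5]:
  j=5: true
Found at j=5 → formula holds.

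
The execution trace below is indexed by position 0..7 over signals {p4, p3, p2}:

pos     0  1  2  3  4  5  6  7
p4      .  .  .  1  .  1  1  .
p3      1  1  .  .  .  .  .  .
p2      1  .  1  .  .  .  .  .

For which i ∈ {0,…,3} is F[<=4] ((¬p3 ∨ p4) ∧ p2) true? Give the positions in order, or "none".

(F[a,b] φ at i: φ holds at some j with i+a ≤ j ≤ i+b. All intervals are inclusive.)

Evaluate at each i in [0,3]:
  i=0: ✓ (witness j=2)
  i=1: ✓ (witness j=2)
  i=2: ✓ (witness j=2)
  i=3: ✗ (none in [3,7])

0, 1, 2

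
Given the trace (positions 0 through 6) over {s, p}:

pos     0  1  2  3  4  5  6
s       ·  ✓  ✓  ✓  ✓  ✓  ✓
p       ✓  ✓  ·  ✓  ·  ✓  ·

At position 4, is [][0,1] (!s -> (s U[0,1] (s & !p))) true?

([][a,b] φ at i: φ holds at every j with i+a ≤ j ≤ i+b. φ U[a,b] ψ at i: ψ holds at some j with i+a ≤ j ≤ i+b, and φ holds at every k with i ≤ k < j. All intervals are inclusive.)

Holds

Check (!s -> (s U[0,1] (s & !p))) at every j in [4,5]:
  j=4: antecedent false → ✓
  j=5: antecedent false → ✓
All positions satisfy it → formula holds.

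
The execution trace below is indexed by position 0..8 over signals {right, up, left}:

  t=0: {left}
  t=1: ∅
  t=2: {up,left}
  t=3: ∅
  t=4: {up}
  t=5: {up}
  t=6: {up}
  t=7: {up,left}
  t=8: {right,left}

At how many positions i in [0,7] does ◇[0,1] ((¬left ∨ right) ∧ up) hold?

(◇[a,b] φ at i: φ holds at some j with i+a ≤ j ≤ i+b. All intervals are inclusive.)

4

Evaluate at each i in [0,7]:
  i=0: ✗ (none in [0,1])
  i=1: ✗ (none in [1,2])
  i=2: ✗ (none in [2,3])
  i=3: ✓ (witness j=4)
  i=4: ✓ (witness j=4)
  i=5: ✓ (witness j=5)
  i=6: ✓ (witness j=6)
  i=7: ✗ (none in [7,8])
Positions where it holds: {3, 4, 5, 6} → 4.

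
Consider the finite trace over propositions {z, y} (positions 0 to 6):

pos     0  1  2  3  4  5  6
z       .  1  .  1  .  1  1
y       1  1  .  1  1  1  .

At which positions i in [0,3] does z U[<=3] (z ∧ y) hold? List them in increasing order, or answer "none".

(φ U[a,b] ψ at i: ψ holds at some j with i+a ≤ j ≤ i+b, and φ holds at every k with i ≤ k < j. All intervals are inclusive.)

Evaluate at each i in [0,3]:
  i=0: ✗ (lhs fails at k=0 before rhs at j=1)
  i=1: ✓ (rhs at j=1)
  i=2: ✗ (lhs fails at k=2 before rhs at j=3)
  i=3: ✓ (rhs at j=3)

1, 3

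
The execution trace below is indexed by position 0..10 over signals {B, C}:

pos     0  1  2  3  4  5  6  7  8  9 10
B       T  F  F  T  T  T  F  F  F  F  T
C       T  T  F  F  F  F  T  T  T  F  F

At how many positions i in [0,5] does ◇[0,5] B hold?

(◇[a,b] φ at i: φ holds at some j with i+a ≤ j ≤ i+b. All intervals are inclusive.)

6

Evaluate at each i in [0,5]:
  i=0: ✓ (witness j=0)
  i=1: ✓ (witness j=3)
  i=2: ✓ (witness j=3)
  i=3: ✓ (witness j=3)
  i=4: ✓ (witness j=4)
  i=5: ✓ (witness j=5)
Positions where it holds: {0, 1, 2, 3, 4, 5} → 6.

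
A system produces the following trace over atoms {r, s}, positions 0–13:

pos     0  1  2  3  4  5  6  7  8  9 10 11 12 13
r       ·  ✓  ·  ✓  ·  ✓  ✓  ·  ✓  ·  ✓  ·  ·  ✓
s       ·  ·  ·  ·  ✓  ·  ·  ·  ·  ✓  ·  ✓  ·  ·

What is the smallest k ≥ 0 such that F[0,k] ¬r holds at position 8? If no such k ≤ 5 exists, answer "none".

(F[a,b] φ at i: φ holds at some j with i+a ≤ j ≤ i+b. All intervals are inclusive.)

Scan j = 8,9,… for ¬r:
  j=8: fails
  j=9: holds
First hit at j=9, so smallest k = 9-8 = 1.

1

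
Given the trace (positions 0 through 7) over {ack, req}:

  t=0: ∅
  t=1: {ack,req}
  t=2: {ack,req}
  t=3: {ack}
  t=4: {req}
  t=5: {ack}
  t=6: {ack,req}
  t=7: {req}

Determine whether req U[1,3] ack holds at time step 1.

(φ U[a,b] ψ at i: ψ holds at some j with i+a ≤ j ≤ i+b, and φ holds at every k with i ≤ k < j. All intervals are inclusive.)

Need some j in [2,4] with ack, and req at every k in [1,j-1].
  j=2: ack holds; req holds at every k in [1,1] → satisfied.

True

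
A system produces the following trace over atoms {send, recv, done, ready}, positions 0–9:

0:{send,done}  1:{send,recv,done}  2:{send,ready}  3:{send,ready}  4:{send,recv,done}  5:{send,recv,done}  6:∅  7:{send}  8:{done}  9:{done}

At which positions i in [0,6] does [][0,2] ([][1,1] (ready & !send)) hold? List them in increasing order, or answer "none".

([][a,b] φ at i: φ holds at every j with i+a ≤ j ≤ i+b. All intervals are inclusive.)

Evaluate at each i in [0,6]:
  i=0: ✗ (fails at j=0)
  i=1: ✗ (fails at j=1)
  i=2: ✗ (fails at j=2)
  i=3: ✗ (fails at j=3)
  i=4: ✗ (fails at j=4)
  i=5: ✗ (fails at j=5)
  i=6: ✗ (fails at j=6)

none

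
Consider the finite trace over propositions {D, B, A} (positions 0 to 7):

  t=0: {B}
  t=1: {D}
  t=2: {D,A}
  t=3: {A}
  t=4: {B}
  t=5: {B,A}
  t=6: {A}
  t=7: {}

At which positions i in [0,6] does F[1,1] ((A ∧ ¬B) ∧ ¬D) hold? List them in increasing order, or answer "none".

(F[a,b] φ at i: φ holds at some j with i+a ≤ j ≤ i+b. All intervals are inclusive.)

Evaluate at each i in [0,6]:
  i=0: ✗ (none in [1,1])
  i=1: ✗ (none in [2,2])
  i=2: ✓ (witness j=3)
  i=3: ✗ (none in [4,4])
  i=4: ✗ (none in [5,5])
  i=5: ✓ (witness j=6)
  i=6: ✗ (none in [7,7])

2, 5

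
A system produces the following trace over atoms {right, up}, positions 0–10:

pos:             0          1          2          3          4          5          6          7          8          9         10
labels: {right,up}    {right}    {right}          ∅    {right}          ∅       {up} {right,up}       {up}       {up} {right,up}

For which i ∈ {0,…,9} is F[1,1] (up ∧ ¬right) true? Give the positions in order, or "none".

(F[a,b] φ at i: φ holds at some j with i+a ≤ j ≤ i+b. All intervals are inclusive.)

5, 7, 8

Evaluate at each i in [0,9]:
  i=0: ✗ (none in [1,1])
  i=1: ✗ (none in [2,2])
  i=2: ✗ (none in [3,3])
  i=3: ✗ (none in [4,4])
  i=4: ✗ (none in [5,5])
  i=5: ✓ (witness j=6)
  i=6: ✗ (none in [7,7])
  i=7: ✓ (witness j=8)
  i=8: ✓ (witness j=9)
  i=9: ✗ (none in [10,10])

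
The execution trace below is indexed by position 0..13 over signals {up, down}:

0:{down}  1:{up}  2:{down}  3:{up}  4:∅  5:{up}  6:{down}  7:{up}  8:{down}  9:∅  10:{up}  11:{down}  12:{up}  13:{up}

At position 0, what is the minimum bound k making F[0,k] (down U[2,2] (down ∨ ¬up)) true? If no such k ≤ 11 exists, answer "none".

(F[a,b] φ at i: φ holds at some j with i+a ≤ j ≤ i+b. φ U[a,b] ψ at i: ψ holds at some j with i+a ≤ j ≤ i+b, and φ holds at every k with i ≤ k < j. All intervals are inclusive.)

Scan j = 0,1,… for (down U[2,2] (down ∨ ¬up)):
  j=0: fails
  j=1: fails
  j=2: fails
  j=3: fails
  j=4: fails
  j=5: fails
  j=6: fails
  j=7: fails
  j=8: fails
  j=9: fails
  j=10: fails
  j=11: fails
No j in [0,11] satisfies it → none.

none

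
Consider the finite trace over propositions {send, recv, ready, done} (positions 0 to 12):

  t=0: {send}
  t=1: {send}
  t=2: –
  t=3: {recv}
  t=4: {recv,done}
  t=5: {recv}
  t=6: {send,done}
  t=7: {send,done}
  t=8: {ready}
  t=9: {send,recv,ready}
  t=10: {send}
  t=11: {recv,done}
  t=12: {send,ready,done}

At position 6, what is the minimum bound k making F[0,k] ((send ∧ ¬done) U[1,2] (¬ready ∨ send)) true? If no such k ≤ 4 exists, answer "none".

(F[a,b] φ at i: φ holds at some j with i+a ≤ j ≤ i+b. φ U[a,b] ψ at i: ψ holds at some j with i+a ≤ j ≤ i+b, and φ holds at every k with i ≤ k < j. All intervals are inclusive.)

3

Scan j = 6,7,… for ((send ∧ ¬done) U[1,2] (¬ready ∨ send)):
  j=6: fails
  j=7: fails
  j=8: fails
  j=9: holds
First hit at j=9, so smallest k = 9-6 = 3.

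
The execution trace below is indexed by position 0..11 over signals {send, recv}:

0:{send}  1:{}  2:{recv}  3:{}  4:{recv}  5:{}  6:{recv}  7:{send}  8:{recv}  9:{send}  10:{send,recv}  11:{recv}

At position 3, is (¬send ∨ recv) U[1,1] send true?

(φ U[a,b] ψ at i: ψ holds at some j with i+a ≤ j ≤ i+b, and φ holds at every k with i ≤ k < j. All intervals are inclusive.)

Does not hold

Need some j in [4,4] with send, and (¬send ∨ recv) at every k in [3,j-1].
  j=4: send false.
No j in the window works → until fails.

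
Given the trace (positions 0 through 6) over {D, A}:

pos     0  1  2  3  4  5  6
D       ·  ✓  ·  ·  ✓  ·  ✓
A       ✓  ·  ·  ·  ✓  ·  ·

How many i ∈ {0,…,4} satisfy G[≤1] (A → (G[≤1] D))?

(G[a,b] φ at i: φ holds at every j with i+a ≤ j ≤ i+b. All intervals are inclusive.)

Evaluate at each i in [0,4]:
  i=0: ✗ (fails at j=0)
  i=1: ✓ (all of [1,2])
  i=2: ✓ (all of [2,3])
  i=3: ✗ (fails at j=4)
  i=4: ✗ (fails at j=4)
Positions where it holds: {1, 2} → 2.

2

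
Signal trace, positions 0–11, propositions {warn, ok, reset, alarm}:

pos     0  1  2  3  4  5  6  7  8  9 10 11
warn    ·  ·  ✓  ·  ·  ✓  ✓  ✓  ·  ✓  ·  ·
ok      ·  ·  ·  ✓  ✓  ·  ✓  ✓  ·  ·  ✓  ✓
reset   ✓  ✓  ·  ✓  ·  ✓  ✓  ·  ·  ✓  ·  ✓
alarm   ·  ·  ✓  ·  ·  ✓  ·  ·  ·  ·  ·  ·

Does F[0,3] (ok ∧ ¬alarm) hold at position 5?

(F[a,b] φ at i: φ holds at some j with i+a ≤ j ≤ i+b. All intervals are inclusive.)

Yes

Check (ok ∧ ¬alarm) at each j in [5,8]:
  j=5: false
  j=6: true
  j=7: true
  j=8: false
Found at j=6 → formula holds.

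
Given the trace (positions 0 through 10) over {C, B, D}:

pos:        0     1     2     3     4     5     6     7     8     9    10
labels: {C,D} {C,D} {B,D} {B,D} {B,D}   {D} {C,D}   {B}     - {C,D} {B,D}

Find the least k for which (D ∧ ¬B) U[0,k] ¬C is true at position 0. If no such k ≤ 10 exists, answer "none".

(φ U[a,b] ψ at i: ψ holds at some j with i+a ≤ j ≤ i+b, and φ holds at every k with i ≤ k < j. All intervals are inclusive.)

2

Need earliest j ≥ 0 with ¬C, and (D ∧ ¬B) at every k in [0,j-1].
  j=0: rhs fails.
  j=1: rhs fails.
  j=2: rhs holds; lhs holds on [0,1]. k = 2.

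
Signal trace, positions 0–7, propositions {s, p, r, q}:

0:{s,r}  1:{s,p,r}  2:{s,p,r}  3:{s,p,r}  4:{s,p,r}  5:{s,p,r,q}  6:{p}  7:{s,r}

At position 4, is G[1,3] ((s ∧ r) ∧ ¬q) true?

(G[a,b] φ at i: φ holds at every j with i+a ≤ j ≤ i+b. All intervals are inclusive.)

No

Check ((s ∧ r) ∧ ¬q) at every j in [5,7]:
  j=5: false
  j=6: false
  j=7: true
Fails at j=5 → formula fails.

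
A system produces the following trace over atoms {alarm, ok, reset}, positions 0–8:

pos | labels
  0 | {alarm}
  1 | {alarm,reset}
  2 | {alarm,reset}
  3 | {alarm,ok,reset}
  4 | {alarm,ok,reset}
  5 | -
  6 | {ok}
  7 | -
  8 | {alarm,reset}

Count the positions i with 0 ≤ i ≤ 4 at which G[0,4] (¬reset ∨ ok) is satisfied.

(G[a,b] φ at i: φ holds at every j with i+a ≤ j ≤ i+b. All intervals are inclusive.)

Evaluate at each i in [0,4]:
  i=0: ✗ (fails at j=1)
  i=1: ✗ (fails at j=1)
  i=2: ✗ (fails at j=2)
  i=3: ✓ (all of [3,7])
  i=4: ✗ (fails at j=8)
Positions where it holds: {3} → 1.

1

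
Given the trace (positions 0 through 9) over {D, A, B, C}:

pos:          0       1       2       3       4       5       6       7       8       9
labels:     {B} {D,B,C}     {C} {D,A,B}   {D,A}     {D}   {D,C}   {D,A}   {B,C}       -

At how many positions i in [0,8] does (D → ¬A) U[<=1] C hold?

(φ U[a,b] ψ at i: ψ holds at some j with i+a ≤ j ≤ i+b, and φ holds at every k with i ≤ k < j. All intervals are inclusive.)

6

Evaluate at each i in [0,8]:
  i=0: ✓ (rhs at j=1; lhs holds on [0,0])
  i=1: ✓ (rhs at j=1)
  i=2: ✓ (rhs at j=2)
  i=3: ✗ (no rhs in [3,4])
  i=4: ✗ (no rhs in [4,5])
  i=5: ✓ (rhs at j=6; lhs holds on [5,5])
  i=6: ✓ (rhs at j=6)
  i=7: ✗ (lhs fails at k=7 before rhs at j=8)
  i=8: ✓ (rhs at j=8)
Positions where it holds: {0, 1, 2, 5, 6, 8} → 6.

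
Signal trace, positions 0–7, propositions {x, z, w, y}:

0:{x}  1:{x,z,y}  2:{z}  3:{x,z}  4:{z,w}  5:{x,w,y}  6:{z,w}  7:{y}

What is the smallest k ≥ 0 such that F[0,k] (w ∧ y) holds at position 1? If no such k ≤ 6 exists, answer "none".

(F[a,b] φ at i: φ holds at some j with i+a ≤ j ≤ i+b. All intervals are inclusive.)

4

Scan j = 1,2,… for (w ∧ y):
  j=1: fails
  j=2: fails
  j=3: fails
  j=4: fails
  j=5: holds
First hit at j=5, so smallest k = 5-1 = 4.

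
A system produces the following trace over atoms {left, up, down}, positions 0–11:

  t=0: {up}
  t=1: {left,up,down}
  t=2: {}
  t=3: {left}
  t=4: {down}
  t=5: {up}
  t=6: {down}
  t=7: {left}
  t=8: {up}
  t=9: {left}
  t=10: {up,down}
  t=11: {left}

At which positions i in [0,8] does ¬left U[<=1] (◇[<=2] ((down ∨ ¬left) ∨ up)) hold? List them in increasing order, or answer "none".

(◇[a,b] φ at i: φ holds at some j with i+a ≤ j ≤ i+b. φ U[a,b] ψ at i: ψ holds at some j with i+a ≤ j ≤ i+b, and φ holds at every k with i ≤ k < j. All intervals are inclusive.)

Evaluate at each i in [0,8]:
  i=0: ✓ (rhs at j=0)
  i=1: ✓ (rhs at j=1)
  i=2: ✓ (rhs at j=2)
  i=3: ✓ (rhs at j=3)
  i=4: ✓ (rhs at j=4)
  i=5: ✓ (rhs at j=5)
  i=6: ✓ (rhs at j=6)
  i=7: ✓ (rhs at j=7)
  i=8: ✓ (rhs at j=8)

0, 1, 2, 3, 4, 5, 6, 7, 8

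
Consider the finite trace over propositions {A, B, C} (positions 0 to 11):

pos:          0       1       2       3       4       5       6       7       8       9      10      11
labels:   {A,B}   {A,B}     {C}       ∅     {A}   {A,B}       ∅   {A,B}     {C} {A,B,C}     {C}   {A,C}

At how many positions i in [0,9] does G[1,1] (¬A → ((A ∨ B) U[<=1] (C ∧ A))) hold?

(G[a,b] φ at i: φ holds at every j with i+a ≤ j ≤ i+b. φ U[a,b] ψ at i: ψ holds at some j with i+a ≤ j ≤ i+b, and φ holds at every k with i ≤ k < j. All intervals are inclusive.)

5

Evaluate at each i in [0,9]:
  i=0: ✓ (all of [1,1])
  i=1: ✗ (fails at j=2)
  i=2: ✗ (fails at j=3)
  i=3: ✓ (all of [4,4])
  i=4: ✓ (all of [5,5])
  i=5: ✗ (fails at j=6)
  i=6: ✓ (all of [7,7])
  i=7: ✗ (fails at j=8)
  i=8: ✓ (all of [9,9])
  i=9: ✗ (fails at j=10)
Positions where it holds: {0, 3, 4, 6, 8} → 5.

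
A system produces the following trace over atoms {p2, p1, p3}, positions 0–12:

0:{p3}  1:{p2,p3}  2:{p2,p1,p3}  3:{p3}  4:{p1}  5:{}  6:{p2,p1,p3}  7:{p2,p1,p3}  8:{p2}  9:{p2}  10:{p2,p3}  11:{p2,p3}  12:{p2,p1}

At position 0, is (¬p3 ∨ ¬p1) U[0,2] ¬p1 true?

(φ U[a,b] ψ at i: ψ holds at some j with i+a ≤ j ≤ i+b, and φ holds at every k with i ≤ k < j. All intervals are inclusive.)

Need some j in [0,2] with ¬p1, and (¬p3 ∨ ¬p1) at every k in [0,j-1].
  j=0: ¬p1 holds; no prefix to check → satisfied.

Yes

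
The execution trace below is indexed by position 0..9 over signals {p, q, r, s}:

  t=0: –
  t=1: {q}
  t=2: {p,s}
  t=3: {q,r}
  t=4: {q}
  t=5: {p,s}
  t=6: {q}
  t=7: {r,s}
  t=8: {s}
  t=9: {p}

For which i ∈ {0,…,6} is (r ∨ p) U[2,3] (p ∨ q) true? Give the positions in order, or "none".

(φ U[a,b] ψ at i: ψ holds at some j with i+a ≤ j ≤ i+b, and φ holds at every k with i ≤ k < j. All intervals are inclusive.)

2

Evaluate at each i in [0,6]:
  i=0: ✗ (lhs fails at k=0 before rhs at j=2)
  i=1: ✗ (lhs fails at k=1 before rhs at j=3)
  i=2: ✓ (rhs at j=4; lhs holds on [2,3])
  i=3: ✗ (lhs fails at k=4 before rhs at j=5)
  i=4: ✗ (lhs fails at k=4 before rhs at j=6)
  i=5: ✗ (no rhs in [7,8])
  i=6: ✗ (lhs fails at k=6 before rhs at j=9)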